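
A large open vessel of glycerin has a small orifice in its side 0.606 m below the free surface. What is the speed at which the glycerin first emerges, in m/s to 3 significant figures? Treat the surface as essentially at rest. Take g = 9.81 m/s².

v ≈ 3.45 m/s

With the surface at rest and both surface and jet at atmospheric pressure, Bernoulli gives ρg h = ½ρv², so v = √(2gh) = √(2·9.81·0.606) = 3.45 m/s.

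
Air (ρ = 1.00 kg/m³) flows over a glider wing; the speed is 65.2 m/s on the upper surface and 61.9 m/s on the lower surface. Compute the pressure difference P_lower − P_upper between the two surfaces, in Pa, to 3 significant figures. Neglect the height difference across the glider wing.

The pressure is lower where the speed is higher: ΔP = ½ρ(v_up² − v_low²).
ΔP = ½·1.00·(65.2² − 61.9²) = 210 Pa.

ΔP ≈ 210 Pa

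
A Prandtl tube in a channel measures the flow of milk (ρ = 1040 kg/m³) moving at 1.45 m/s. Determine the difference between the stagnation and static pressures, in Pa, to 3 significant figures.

Bernoulli between the free stream and the stagnation point: ½ρv² = P_stag − P_static.
ΔP = ½·1040·1.45² = 1090 Pa.

ΔP ≈ 1090 Pa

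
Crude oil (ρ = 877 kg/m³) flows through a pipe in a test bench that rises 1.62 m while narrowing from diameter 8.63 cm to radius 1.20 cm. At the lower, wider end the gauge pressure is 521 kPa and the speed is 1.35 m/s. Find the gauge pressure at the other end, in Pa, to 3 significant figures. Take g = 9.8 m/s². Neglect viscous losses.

P₂ = 374000 Pa

The volume flow rate is constant, so v₂ = (A₁/A₂)v₁ = (58.5/4.52)·1.35 = 17.5 m/s.
Bernoulli: P₁ + ½ρv₁² + ρg h₁ = P₂ + ½ρv₂² + ρg h₂, so P₂ = P₁ + ½ρ(v₁² − v₂²) − ρg(h₂ − h₁).
P₂ = 521000 + ½·877·(1.35² − 17.5²) − 877·9.8·(+1.62) = 521000 + (-133000) − (13900) = 374000 Pa.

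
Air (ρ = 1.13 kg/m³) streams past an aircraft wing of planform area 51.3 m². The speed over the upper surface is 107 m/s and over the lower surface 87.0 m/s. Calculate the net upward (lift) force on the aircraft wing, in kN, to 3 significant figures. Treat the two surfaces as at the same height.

112 kN

From P + ½ρv² = const at equal height, P_low − P_up = ½ρ(v_up² − v_low²).
ΔP = ½·1.13·(107² − 87.0²) = 2190 Pa.
Lift = ΔP · A = 2190 × 51.3 = 112000 N.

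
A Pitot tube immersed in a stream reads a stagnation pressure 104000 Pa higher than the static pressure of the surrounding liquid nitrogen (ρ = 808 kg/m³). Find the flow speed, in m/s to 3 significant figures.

The dynamic pressure equals the rise in static pressure at the stagnation point: ΔP = ½ρv².
v = √(2ΔP/ρ) = √(2·104000/808) = 16.0 m/s.

16.0 m/s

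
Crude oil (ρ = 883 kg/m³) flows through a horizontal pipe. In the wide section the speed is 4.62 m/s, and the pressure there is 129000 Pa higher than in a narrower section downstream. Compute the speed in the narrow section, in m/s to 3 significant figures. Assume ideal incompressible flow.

Along the level pipe P + ½ρv² is conserved, hence v₂² = v₁² + 2(P₁ − P₂)/ρ.
v₂ = √(4.62² + 2·129000/883) = √(21.3 + 292) = 17.7 m/s.

v₂ ≈ 17.7 m/s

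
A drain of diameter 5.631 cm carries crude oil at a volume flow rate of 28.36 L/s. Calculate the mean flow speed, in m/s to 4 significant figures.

Q = 28.36 L/s = 0.02836 m³/s.
v = Q/A = 0.02836 / 0.002490 = 11.39 m/s.

v = 11.39 m/s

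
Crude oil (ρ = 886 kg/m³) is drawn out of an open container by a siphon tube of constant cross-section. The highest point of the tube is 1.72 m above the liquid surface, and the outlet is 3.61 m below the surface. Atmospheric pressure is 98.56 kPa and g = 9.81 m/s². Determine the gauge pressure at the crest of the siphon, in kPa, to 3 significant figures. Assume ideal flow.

From the surface to the outlet (both open to atmosphere, surface at rest): v = √(2g·h_out) = √(2·9.81·3.61) = 8.42 m/s.
Continuity keeps v the same throughout the tube; from surface to crest, P_atm + 0 = P_top + ½ρv² + ρg·h_top.
P_top = 98560 − ½·886·8.42² − 886·9.81·1.72 = 52200 Pa. So P_gauge = P_top − P_atm = -46300 Pa.

P_gauge ≈ -46.3 kPa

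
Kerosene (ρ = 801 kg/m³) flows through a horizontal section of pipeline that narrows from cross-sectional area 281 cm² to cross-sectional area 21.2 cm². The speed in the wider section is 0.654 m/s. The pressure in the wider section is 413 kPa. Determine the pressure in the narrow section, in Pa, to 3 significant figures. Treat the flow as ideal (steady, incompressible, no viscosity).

Continuity gives A₁v₁ = A₂v₂, so v₂ = (281 cm²)/(21.2 cm²) × 0.654 m/s = 8.67 m/s.
With no height change, Bernoulli's equation is P₁ + ½ρv₁² = P₂ + ½ρv₂².
P₂ = P₁ − ½ρ(v₂² − v₁²) = 413000 − ½·801·(8.67² − 0.654²) = 413000 − 29900 = 383000 Pa.

P₂ ≈ 383000 Pa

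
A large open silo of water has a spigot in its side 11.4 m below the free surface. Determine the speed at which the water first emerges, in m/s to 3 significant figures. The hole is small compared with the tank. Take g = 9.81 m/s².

v = 15.0 m/s

With the surface at rest and both surface and jet at atmospheric pressure, Bernoulli gives ρg h = ½ρv², so v = √(2gh) = √(2·9.81·11.4) = 15.0 m/s.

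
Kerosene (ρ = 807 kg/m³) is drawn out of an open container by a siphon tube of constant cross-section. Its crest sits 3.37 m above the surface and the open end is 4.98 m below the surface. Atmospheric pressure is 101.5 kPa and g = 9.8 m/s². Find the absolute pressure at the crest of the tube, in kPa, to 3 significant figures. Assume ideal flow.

Bernoulli surface→outlet gives ½v² = g·h_out, so v = √(2·9.8·4.98) = 9.88 m/s.
Continuity keeps v the same throughout the tube; from surface to crest, P_atm + 0 = P_top + ½ρv² + ρg·h_top.
P_top = 101500 − ½·807·9.88² − 807·9.8·3.37 = 35500 Pa.

35.5 kPa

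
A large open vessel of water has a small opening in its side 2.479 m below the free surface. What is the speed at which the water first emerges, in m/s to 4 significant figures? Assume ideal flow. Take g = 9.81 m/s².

6.974 m/s

Bernoulli from surface to hole (P equal, v_surface ≈ 0): v = √(2gh) = √(2×9.81×2.479) = 6.974 m/s.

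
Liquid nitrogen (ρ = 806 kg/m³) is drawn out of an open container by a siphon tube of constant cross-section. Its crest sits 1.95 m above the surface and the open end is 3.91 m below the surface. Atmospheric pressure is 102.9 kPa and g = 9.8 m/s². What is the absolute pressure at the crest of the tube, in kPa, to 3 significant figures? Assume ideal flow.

56.6 kPa

The outlet speed comes from Torricelli: v = √(2g·3.91) = 8.75 m/s.
Continuity keeps v the same throughout the tube; from surface to crest, P_atm + 0 = P_top + ½ρv² + ρg·h_top.
P_top = 102900 − ½·806·8.75² − 806·9.8·1.95 = 56600 Pa.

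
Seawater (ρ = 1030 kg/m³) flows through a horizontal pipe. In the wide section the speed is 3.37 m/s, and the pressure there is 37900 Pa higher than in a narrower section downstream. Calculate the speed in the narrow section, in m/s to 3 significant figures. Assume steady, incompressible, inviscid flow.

Horizontal Bernoulli: P₁ + ½ρv₁² = P₂ + ½ρv₂², so v₂² = v₁² + 2(P₁ − P₂)/ρ.
v₂ = √(3.37² + 2·37900/1030) = √(11.4 + 73.6) = 9.22 m/s.

v₂ ≈ 9.22 m/s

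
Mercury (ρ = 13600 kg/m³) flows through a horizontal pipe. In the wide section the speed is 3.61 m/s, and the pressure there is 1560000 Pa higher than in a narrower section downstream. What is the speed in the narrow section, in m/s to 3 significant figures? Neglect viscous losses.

v₂ ≈ 15.6 m/s

Along the level pipe P + ½ρv² is conserved, hence v₂² = v₁² + 2(P₁ − P₂)/ρ.
v₂ = √(3.61² + 2·1560000/13600) = √(13.0 + 229) = 15.6 m/s.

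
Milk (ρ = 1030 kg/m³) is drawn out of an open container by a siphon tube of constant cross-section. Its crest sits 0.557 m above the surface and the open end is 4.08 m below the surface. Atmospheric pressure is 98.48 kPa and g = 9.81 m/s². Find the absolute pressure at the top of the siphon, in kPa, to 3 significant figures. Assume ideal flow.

Bernoulli surface→outlet gives ½v² = g·h_out, so v = √(2·9.81·4.08) = 8.95 m/s.
Continuity keeps v the same throughout the tube; from surface to crest, P_atm + 0 = P_top + ½ρv² + ρg·h_top.
P_top = 98480 − ½·1030·8.95² − 1030·9.81·0.557 = 51600 Pa.

P_top ≈ 51.6 kPa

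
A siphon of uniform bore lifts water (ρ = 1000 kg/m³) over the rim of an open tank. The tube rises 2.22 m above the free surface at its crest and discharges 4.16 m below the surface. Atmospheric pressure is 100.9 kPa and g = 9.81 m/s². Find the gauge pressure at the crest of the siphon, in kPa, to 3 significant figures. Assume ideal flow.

The outlet speed comes from Torricelli: v = √(2g·4.16) = 9.03 m/s.
With constant cross-section the crest speed equals v; applying Bernoulli from the surface up to the crest, P_top = P_atm − ½ρv² − ρg·h_top.
P_top = 100900 − ½·1000·9.03² − 1000·9.81·2.22 = 38300 Pa. So P_gauge = P_top − P_atm = -62600 Pa.

-62.6 kPa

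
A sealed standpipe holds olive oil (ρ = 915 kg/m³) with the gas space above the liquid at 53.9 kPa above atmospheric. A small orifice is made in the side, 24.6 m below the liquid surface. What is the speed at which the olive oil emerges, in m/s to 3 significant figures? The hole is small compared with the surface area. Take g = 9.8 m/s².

v ≈ 24.5 m/s

Take point 1 at the surface (v₁ ≈ 0) and point 2 at the hole (at atmospheric pressure). Bernoulli: P₁ + ρg h = P_atm + ½ρv₂².
With P₁ − P_atm = 53900 Pa, v₂ = √(2gh + 2ΔP/ρ) = √(2·9.8·24.6 + 2·53900/915) = 24.5 m/s.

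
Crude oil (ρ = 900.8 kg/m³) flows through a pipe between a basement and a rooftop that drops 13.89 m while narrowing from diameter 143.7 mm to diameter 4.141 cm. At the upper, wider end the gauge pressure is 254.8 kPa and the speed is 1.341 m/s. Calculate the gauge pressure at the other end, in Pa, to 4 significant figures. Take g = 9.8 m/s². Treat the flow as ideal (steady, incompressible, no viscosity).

Mass conservation (A₁v₁ = A₂v₂) gives v₂ = 1.341 × 162.2/13.47 = 16.15 m/s.
Bernoulli: P₁ + ½ρv₁² + ρg h₁ = P₂ + ½ρv₂² + ρg h₂, so P₂ = P₁ + ½ρ(v₁² − v₂²) − ρg(h₂ − h₁).
P₂ = 254800 + ½·900.8·(1.341² − 16.15²) − 900.8·9.8·(−13.89) = 254800 + (-116600) − (-122600) = 260800 Pa.

P₂ ≈ 260800 Pa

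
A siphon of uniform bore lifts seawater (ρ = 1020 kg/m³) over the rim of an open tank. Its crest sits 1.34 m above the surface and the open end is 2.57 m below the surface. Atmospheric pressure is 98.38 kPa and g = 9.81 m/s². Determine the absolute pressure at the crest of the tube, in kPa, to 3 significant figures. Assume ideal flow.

Bernoulli surface→outlet gives ½v² = g·h_out, so v = √(2·9.81·2.57) = 7.10 m/s.
Continuity keeps v the same throughout the tube; from surface to crest, P_atm + 0 = P_top + ½ρv² + ρg·h_top.
P_top = 98380 − ½·1020·7.10² − 1020·9.81·1.34 = 59300 Pa.

P_top ≈ 59.3 kPa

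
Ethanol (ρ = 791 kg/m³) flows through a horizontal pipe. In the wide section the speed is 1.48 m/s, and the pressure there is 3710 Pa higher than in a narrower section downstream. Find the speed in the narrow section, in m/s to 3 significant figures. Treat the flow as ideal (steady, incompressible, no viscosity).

3.40 m/s

Along the level pipe P + ½ρv² is conserved, hence v₂² = v₁² + 2(P₁ − P₂)/ρ.
v₂ = √(1.48² + 2·3710/791) = √(2.19 + 9.38) = 3.40 m/s.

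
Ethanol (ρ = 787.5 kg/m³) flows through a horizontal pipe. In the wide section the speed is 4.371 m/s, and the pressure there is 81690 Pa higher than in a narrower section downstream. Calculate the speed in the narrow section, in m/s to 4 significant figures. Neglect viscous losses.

15.05 m/s

With h₁ = h₂, rearranging Bernoulli gives v₂ = √(v₁² + 2ΔP/ρ).
v₂ = √(4.371² + 2·81690/787.5) = √(19.11 + 207.5) = 15.05 m/s.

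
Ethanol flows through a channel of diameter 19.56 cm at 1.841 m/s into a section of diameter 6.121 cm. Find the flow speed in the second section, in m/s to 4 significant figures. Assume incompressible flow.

v₂ = 18.80 m/s

By continuity, v₂ = v₁·A₁/A₂ = 1.841·(300.5/29.43) = 18.80 m/s.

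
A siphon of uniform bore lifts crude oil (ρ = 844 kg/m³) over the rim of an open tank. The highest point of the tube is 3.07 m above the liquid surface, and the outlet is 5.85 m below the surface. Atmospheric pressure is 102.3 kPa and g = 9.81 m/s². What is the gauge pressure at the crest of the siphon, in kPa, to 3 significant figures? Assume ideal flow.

The outlet speed comes from Torricelli: v = √(2g·5.85) = 10.7 m/s.
The bore is uniform, so the speed at the crest is the same v. Bernoulli surface→crest: P_atm = P_top + ½ρv² + ρg·h_top.
P_top = 102300 − ½·844·10.7² − 844·9.81·3.07 = 28400 Pa. So P_gauge = P_top − P_atm = -73900 Pa.

P_gauge = -73.9 kPa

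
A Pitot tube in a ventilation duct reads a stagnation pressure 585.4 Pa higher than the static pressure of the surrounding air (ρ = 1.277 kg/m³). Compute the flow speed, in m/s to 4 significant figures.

30.28 m/s

The dynamic pressure equals the rise in static pressure at the stagnation point: ΔP = ½ρv².
v = √(2ΔP/ρ) = √(2·585.4/1.277) = 30.28 m/s.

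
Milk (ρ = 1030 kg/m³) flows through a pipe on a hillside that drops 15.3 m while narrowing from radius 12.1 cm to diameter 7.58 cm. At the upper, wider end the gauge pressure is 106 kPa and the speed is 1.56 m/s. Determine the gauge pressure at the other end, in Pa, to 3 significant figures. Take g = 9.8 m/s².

By continuity, v₂ = v₁·A₁/A₂ = 1.56·(460/45.1) = 15.9 m/s.
Applying Bernoulli between the two ends and solving for P₂: P₂ = P₁ + ½ρ(v₁² − v₂²) − ρgΔh.
P₂ = 106000 + ½·1030·(1.56² − 15.9²) − 1030·9.8·(−15.3) = 106000 + (-129000) − (-154000) = 131000 Pa.

P₂ = 131000 Pa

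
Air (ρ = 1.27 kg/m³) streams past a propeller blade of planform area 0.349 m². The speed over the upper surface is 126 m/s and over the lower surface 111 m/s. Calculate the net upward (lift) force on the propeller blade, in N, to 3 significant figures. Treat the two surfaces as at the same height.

With equal heights on the two surfaces, Bernoulli gives P_lower − P_upper = ½ρ(v_upper² − v_lower²).
ΔP = ½·1.27·(126² − 111²) = 2260 Pa.
Lift = ΔP · A = 2260 × 0.349 = 788 N.

F ≈ 788 N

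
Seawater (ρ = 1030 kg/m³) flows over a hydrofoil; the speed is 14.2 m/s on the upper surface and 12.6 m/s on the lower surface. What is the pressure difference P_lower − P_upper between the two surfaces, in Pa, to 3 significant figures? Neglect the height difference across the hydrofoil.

22100 Pa

The pressure is lower where the speed is higher: ΔP = ½ρ(v_up² − v_low²).
ΔP = ½·1030·(14.2² − 12.6²) = 22100 Pa.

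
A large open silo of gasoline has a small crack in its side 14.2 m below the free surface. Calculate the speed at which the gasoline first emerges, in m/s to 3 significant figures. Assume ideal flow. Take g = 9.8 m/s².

Bernoulli from surface to hole (P equal, v_surface ≈ 0): v = √(2gh) = √(2×9.8×14.2) = 16.7 m/s.

16.7 m/s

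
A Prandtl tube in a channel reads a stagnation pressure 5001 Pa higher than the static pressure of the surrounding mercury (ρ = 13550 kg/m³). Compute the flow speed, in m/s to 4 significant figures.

At the stagnation point the flow is brought to rest, so Bernoulli gives P_stag − P_static = ½ρv².
v = √(2ΔP/ρ) = √(2·5001/13550) = 0.8592 m/s.

0.8592 m/s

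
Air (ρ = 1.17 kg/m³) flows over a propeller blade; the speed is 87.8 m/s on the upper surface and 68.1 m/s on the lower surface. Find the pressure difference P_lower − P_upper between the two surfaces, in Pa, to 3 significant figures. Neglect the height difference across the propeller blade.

Bernoulli (same height): P_lower − P_upper = ½ρ(v_upper² − v_lower²).
ΔP = ½·1.17·(87.8² − 68.1²) = 1800 Pa.

ΔP ≈ 1800 Pa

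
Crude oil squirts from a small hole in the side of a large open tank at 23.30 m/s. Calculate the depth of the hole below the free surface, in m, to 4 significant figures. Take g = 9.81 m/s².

h ≈ 27.67 m

Inverting v = √(2gh) gives h = v² / 2g.
h = 23.30²/(2·9.81) = 542.9/19.62 = 27.67 m.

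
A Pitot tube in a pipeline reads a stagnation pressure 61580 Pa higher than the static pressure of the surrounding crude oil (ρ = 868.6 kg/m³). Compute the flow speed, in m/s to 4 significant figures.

v ≈ 11.91 m/s

At the stagnation point the flow is brought to rest, so Bernoulli gives P_stag − P_static = ½ρv².
v = √(2ΔP/ρ) = √(2·61580/868.6) = 11.91 m/s.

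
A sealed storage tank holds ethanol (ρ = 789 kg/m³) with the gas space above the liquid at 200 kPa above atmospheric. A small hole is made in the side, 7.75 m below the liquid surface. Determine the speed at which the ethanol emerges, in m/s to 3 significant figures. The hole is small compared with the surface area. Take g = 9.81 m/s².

25.7 m/s

Take point 1 at the surface (v₁ ≈ 0) and point 2 at the hole (at atmospheric pressure). Bernoulli: P₁ + ρg h = P_atm + ½ρv₂².
With P₁ − P_atm = 200000 Pa, v₂ = √(2gh + 2ΔP/ρ) = √(2·9.81·7.75 + 2·200000/789) = 25.7 m/s.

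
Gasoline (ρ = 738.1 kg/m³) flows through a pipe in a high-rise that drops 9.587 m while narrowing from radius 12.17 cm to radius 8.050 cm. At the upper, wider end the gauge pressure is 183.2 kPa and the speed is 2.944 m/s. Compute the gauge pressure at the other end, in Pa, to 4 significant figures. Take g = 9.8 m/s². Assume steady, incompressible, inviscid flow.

P₂ ≈ 239000 Pa

Continuity gives A₁v₁ = A₂v₂, so v₂ = (465.3 cm²)/(203.6 cm²) × 2.944 m/s = 6.729 m/s.
Bernoulli: P₁ + ½ρv₁² + ρg h₁ = P₂ + ½ρv₂² + ρg h₂, so P₂ = P₁ + ½ρ(v₁² − v₂²) − ρg(h₂ − h₁).
P₂ = 183200 + ½·738.1·(2.944² − 6.729²) − 738.1·9.8·(−9.587) = 183200 + (-13510) − (-69350) = 239000 Pa.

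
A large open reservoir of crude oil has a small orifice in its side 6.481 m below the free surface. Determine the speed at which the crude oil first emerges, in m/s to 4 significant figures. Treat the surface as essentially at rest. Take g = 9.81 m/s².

The surface is effectively still and both ends are open, so ½v² = gh and v = √(2·9.81·6.481) = 11.28 m/s.

v = 11.28 m/s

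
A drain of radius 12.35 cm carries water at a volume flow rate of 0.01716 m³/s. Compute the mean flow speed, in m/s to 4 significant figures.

Q = 0.01716 m³/s = 0.01716 m³/s.
v = Q/A = 0.01716 / 0.04792 = 0.3581 m/s.

v = 0.3581 m/s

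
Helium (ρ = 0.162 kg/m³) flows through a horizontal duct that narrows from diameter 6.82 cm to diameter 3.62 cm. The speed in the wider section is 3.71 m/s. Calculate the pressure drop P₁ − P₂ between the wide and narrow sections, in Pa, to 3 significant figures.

Mass conservation (A₁v₁ = A₂v₂) gives v₂ = 3.71 × 36.5/10.3 = 13.2 m/s.
With no height change, Bernoulli's equation is P₁ + ½ρv₁² = P₂ + ½ρv₂².
P₁ − P₂ = ½·0.162·(13.2² − 3.71²) = ½·0.162·160 = 12.9 Pa.

ΔP = 12.9 Pa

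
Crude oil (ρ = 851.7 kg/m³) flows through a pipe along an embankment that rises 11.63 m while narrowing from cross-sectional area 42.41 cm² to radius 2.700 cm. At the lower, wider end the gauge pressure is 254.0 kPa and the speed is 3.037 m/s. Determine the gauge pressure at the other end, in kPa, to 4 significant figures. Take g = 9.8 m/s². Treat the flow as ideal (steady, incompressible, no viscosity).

P₂ ≈ 147.4 kPa

Mass conservation (A₁v₁ = A₂v₂) gives v₂ = 3.037 × 42.41/22.90 = 5.624 m/s.
Bernoulli: P₁ + ½ρv₁² + ρg h₁ = P₂ + ½ρv₂² + ρg h₂, so P₂ = P₁ + ½ρ(v₁² − v₂²) − ρg(h₂ − h₁).
P₂ = 254000 + ½·851.7·(3.037² − 5.624²) − 851.7·9.8·(+11.63) = 254000 + (-9541) − (97070) = 147400 Pa.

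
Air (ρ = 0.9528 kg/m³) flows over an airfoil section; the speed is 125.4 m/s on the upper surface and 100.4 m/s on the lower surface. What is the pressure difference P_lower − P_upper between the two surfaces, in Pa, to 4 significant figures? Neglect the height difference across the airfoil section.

ΔP ≈ 2689 Pa

Bernoulli (same height): P_lower − P_upper = ½ρ(v_upper² − v_lower²).
ΔP = ½·0.9528·(125.4² − 100.4²) = 2689 Pa.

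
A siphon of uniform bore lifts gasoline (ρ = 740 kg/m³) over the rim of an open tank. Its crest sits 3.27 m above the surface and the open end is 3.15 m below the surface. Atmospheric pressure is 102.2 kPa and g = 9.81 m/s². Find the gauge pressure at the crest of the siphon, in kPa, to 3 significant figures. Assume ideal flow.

From the surface to the outlet (both open to atmosphere, surface at rest): v = √(2g·h_out) = √(2·9.81·3.15) = 7.86 m/s.
The bore is uniform, so the speed at the crest is the same v. Bernoulli surface→crest: P_atm = P_top + ½ρv² + ρg·h_top.
P_top = 102200 − ½·740·7.86² − 740·9.81·3.27 = 55600 Pa. So P_gauge = P_top − P_atm = -46600 Pa.

-46.6 kPa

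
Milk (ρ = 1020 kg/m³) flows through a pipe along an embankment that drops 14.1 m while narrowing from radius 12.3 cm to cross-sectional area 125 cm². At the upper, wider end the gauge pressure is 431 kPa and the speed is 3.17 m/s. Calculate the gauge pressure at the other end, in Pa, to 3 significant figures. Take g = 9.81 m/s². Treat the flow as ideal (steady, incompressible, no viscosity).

Continuity gives A₁v₁ = A₂v₂, so v₂ = (475 cm²)/(125 cm²) × 3.17 m/s = 12.1 m/s.
Energy conservation along the streamline gives P₂ = P₁ − ½ρ(v₂² − v₁²) − ρg(h₂ − h₁).
P₂ = 431000 + ½·1020·(3.17² − 12.1²) − 1020·9.81·(−14.1) = 431000 + (-69000) − (-141000) = 503000 Pa.

503000 Pa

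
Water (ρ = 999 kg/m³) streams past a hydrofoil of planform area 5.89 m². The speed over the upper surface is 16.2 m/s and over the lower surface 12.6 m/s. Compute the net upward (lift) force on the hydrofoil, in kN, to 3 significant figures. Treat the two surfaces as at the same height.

From P + ½ρv² = const at equal height, P_low − P_up = ½ρ(v_up² − v_low²).
ΔP = ½·999·(16.2² − 12.6²) = 51800 Pa.
Lift = ΔP · A = 51800 × 5.89 = 305000 N.

F = 305 kN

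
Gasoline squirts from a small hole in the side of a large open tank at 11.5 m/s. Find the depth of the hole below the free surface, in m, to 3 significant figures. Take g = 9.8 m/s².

For a small hole in a large open tank, ½v² = gh, giving h = v²/(2g).
h = 11.5²/(2·9.8) = 132/19.60 = 6.75 m.

h ≈ 6.75 m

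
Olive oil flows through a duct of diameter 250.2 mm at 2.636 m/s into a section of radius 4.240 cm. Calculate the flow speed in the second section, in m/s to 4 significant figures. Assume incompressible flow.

The volume flow rate is constant, so v₂ = (A₁/A₂)v₁ = (491.7/56.48)·2.636 = 22.95 m/s.

22.95 m/s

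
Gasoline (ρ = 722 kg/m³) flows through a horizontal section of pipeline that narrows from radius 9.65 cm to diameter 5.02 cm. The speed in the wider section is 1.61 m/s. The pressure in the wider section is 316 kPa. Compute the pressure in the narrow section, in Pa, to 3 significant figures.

P₂ = 112000 Pa

By continuity, v₂ = v₁·A₁/A₂ = 1.61·(293/19.8) = 23.8 m/s.
Bernoulli (h₁ = h₂): P₁ − P₂ = ½ρ(v₂² − v₁²).
P₂ = P₁ − ½ρ(v₂² − v₁²) = 316000 − ½·722·(23.8² − 1.61²) = 316000 − 204000 = 112000 Pa.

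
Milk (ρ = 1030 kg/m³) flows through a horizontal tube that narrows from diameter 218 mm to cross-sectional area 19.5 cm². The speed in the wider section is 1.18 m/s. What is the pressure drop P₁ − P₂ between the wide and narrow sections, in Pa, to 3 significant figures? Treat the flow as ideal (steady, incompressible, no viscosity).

ΔP ≈ 262000 Pa

By continuity, v₂ = v₁·A₁/A₂ = 1.18·(373/19.5) = 22.6 m/s.
Along the horizontal streamline, P + ½ρv² is constant.
P₁ − P₂ = ½·1030·(22.6² − 1.18²) = ½·1030·509 = 262000 Pa.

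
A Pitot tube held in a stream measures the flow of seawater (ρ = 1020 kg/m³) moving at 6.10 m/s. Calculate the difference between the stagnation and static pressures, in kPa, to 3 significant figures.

ΔP ≈ 19.0 kPa

The dynamic pressure equals the rise in static pressure at the stagnation point: ΔP = ½ρv².
ΔP = ½·1020·6.10² = 19000 Pa.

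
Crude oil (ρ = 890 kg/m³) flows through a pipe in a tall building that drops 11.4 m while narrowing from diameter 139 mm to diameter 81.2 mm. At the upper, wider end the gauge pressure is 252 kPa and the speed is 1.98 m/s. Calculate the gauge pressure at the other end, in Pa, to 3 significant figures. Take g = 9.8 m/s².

Continuity gives A₁v₁ = A₂v₂, so v₂ = (152 cm²)/(51.8 cm²) × 1.98 m/s = 5.80 m/s.
Bernoulli: P₁ + ½ρv₁² + ρg h₁ = P₂ + ½ρv₂² + ρg h₂, so P₂ = P₁ + ½ρ(v₁² − v₂²) − ρg(h₂ − h₁).
P₂ = 252000 + ½·890·(1.98² − 5.80²) − 890·9.8·(−11.4) = 252000 + (-13200) − (-99400) = 338000 Pa.

P₂ = 338000 Pa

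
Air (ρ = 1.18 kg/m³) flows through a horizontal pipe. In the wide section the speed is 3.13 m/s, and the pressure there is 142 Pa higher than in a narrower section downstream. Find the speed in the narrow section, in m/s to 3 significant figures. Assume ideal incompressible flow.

15.8 m/s

Along the level pipe P + ½ρv² is conserved, hence v₂² = v₁² + 2(P₁ − P₂)/ρ.
v₂ = √(3.13² + 2·142/1.18) = √(9.80 + 241) = 15.8 m/s.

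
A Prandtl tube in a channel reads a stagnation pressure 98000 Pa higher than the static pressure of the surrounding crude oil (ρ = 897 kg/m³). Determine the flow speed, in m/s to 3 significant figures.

14.8 m/s

The dynamic pressure equals the rise in static pressure at the stagnation point: ΔP = ½ρv².
v = √(2ΔP/ρ) = √(2·98000/897) = 14.8 m/s.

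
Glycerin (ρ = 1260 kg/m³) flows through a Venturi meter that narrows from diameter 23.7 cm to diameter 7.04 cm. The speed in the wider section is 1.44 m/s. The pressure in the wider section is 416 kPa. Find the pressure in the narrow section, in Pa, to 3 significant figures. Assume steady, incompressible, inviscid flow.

Continuity gives A₁v₁ = A₂v₂, so v₂ = (441 cm²)/(38.9 cm²) × 1.44 m/s = 16.3 m/s.
With no height change, Bernoulli's equation is P₁ + ½ρv₁² = P₂ + ½ρv₂².
P₂ = P₁ − ½ρ(v₂² − v₁²) = 416000 − ½·1260·(16.3² − 1.44²) = 416000 − 166000 = 250000 Pa.

250000 Pa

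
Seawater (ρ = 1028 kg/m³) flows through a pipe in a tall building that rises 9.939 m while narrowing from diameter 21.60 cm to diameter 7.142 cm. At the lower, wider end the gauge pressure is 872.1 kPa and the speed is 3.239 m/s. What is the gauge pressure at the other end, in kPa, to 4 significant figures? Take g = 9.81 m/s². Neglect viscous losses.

326.1 kPa

The volume flow rate is constant, so v₂ = (A₁/A₂)v₁ = (366.4/40.06)·3.239 = 29.63 m/s.
Applying Bernoulli between the two ends and solving for P₂: P₂ = P₁ + ½ρ(v₁² − v₂²) − ρgΔh.
P₂ = 872100 + ½·1028·(3.239² − 29.63²) − 1028·9.81·(+9.939) = 872100 + (-445800) − (100200) = 326100 Pa.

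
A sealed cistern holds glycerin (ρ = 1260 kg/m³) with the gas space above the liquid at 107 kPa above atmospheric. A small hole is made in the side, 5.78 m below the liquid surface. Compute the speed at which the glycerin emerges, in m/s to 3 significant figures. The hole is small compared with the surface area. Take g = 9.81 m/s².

Take point 1 at the surface (v₁ ≈ 0) and point 2 at the hole (at atmospheric pressure). Bernoulli: P₁ + ρg h = P_atm + ½ρv₂².
With P₁ − P_atm = 107000 Pa, v₂ = √(2gh + 2ΔP/ρ) = √(2·9.81·5.78 + 2·107000/1260) = 16.8 m/s.

16.8 m/s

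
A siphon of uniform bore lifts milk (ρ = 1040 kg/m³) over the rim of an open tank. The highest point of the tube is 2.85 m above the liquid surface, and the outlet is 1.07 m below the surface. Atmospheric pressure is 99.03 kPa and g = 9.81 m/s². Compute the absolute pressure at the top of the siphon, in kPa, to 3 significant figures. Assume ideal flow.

Bernoulli surface→outlet gives ½v² = g·h_out, so v = √(2·9.81·1.07) = 4.58 m/s.
Continuity keeps v the same throughout the tube; from surface to crest, P_atm + 0 = P_top + ½ρv² + ρg·h_top.
P_top = 99030 − ½·1040·4.58² − 1040·9.81·2.85 = 59000 Pa.

P_top ≈ 59.0 kPa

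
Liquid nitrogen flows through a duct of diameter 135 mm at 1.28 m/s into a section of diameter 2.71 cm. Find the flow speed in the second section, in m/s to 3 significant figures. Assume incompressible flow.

The volume flow rate is constant, so v₂ = (A₁/A₂)v₁ = (143/5.77)·1.28 = 31.8 m/s.

v₂ = 31.8 m/s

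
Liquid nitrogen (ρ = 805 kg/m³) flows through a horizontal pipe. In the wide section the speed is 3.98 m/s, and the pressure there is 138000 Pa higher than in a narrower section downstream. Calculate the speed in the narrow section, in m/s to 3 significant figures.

Horizontal Bernoulli: P₁ + ½ρv₁² = P₂ + ½ρv₂², so v₂² = v₁² + 2(P₁ − P₂)/ρ.
v₂ = √(3.98² + 2·138000/805) = √(15.8 + 343) = 18.9 m/s.

18.9 m/s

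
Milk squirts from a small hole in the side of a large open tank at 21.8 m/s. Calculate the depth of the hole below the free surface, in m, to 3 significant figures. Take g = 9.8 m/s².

h ≈ 24.2 m

Torricelli: v = √(2gh), so h = v²/(2g).
h = 21.8²/(2·9.8) = 475/19.60 = 24.2 m.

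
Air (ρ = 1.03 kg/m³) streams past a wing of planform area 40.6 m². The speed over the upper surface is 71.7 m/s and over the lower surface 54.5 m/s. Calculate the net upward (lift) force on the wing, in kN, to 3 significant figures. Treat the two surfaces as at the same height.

The faster flow above has the lower pressure; Bernoulli (same height) gives ΔP = ½ρ(v_up² − v_low²).
ΔP = ½·1.03·(71.7² − 54.5²) = 1120 Pa.
Lift = ΔP · A = 1120 × 40.6 = 45400 N.

45.4 kN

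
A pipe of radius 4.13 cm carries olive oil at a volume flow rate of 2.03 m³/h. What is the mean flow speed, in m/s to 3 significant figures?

0.105 m/s

Q = 2.03 m³/h = 0.000564 m³/s.
v = Q/A = 0.000564 / 0.00536 = 0.105 m/s.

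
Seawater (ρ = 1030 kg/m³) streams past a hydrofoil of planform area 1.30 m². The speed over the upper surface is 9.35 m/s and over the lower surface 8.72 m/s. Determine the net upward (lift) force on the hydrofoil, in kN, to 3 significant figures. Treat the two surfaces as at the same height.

7.62 kN

The faster flow above has the lower pressure; Bernoulli (same height) gives ΔP = ½ρ(v_up² − v_low²).
ΔP = ½·1030·(9.35² − 8.72²) = 5860 Pa.
Lift = ΔP · A = 5860 × 1.30 = 7620 N.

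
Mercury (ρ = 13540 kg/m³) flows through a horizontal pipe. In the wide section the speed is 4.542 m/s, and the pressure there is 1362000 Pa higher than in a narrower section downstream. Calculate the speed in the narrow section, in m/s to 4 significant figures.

Horizontal Bernoulli: P₁ + ½ρv₁² = P₂ + ½ρv₂², so v₂² = v₁² + 2(P₁ − P₂)/ρ.
v₂ = √(4.542² + 2·1362000/13540) = √(20.63 + 201.2) = 14.89 m/s.

v₂ ≈ 14.89 m/s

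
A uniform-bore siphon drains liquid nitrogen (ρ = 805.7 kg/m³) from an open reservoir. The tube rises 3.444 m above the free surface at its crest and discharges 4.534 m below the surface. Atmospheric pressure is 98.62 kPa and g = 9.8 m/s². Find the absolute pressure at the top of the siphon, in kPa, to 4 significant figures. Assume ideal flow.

From the surface to the outlet (both open to atmosphere, surface at rest): v = √(2g·h_out) = √(2·9.8·4.534) = 9.427 m/s.
Continuity keeps v the same throughout the tube; from surface to crest, P_atm + 0 = P_top + ½ρv² + ρg·h_top.
P_top = 98620 − ½·805.7·9.427² − 805.7·9.8·3.444 = 35630 Pa.

P_top = 35.63 kPa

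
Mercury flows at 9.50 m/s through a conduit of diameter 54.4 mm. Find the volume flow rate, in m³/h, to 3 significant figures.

Q ≈ 79.5 m³/h

Q = A·v = 0.00232 m² × 9.50 m/s = 0.0221 m³/s.
Converting: 0.0221 m³/s × 3600 = 79.5 m³/h.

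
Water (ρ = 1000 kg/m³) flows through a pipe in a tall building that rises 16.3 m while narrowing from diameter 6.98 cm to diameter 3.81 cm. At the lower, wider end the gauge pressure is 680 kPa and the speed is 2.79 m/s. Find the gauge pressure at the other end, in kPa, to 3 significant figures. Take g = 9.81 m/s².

P₂ = 480 kPa

The volume flow rate is constant, so v₂ = (A₁/A₂)v₁ = (38.3/11.4)·2.79 = 9.36 m/s.
Energy conservation along the streamline gives P₂ = P₁ − ½ρ(v₂² − v₁²) − ρg(h₂ − h₁).
P₂ = 680000 + ½·1000·(2.79² − 9.36²) − 1000·9.81·(+16.3) = 680000 + (-40000) − (160000) = 480000 Pa.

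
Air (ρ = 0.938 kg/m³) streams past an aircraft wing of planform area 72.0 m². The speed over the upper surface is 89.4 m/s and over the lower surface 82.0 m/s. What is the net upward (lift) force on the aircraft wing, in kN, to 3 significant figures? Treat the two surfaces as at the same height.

The faster flow above has the lower pressure; Bernoulli (same height) gives ΔP = ½ρ(v_up² − v_low²).
ΔP = ½·0.938·(89.4² − 82.0²) = 595 Pa.
Lift = ΔP · A = 595 × 72.0 = 42800 N.

42.8 kN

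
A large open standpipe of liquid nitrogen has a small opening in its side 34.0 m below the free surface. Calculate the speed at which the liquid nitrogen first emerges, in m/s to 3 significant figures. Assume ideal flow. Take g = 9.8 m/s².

v ≈ 25.8 m/s

Bernoulli from surface to hole (P equal, v_surface ≈ 0): v = √(2gh) = √(2×9.8×34.0) = 25.8 m/s.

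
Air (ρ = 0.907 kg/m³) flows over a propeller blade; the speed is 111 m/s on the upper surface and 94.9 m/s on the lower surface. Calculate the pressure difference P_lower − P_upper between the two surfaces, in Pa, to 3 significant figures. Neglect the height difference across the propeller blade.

Bernoulli (same height): P_lower − P_upper = ½ρ(v_upper² − v_lower²).
ΔP = ½·0.907·(111² − 94.9²) = 1500 Pa.

ΔP ≈ 1500 Pa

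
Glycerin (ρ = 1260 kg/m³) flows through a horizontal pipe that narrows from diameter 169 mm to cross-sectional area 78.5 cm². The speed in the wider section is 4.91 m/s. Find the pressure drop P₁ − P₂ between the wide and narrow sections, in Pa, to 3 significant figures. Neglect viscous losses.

ΔP ≈ 109000 Pa

Mass conservation (A₁v₁ = A₂v₂) gives v₂ = 4.91 × 224/78.5 = 14.0 m/s.
Bernoulli (h₁ = h₂): P₁ − P₂ = ½ρ(v₂² − v₁²).
P₁ − P₂ = ½·1260·(14.0² − 4.91²) = ½·1260·173 = 109000 Pa.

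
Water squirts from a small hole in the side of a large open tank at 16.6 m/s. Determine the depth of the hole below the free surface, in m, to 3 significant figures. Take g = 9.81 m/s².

h ≈ 14.0 m

For a small hole in a large open tank, ½v² = gh, giving h = v²/(2g).
h = 16.6²/(2·9.81) = 276/19.62 = 14.0 m.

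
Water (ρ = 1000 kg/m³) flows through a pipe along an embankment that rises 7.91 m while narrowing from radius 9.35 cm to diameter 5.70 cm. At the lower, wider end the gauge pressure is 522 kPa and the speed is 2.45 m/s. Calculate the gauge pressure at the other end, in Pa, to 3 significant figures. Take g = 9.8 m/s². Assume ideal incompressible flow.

P₂ = 99800 Pa

By continuity, v₂ = v₁·A₁/A₂ = 2.45·(275/25.5) = 26.4 m/s.
Bernoulli: P₁ + ½ρv₁² + ρg h₁ = P₂ + ½ρv₂² + ρg h₂, so P₂ = P₁ + ½ρ(v₁² − v₂²) − ρg(h₂ − h₁).
P₂ = 522000 + ½·1000·(2.45² − 26.4²) − 1000·9.8·(+7.91) = 522000 + (-345000) − (77500) = 99800 Pa.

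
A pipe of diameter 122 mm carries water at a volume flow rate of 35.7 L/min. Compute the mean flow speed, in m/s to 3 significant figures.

0.0509 m/s

Q = 35.7 L/min = 0.000595 m³/s.
v = Q/A = 0.000595 / 0.0117 = 0.0509 m/s.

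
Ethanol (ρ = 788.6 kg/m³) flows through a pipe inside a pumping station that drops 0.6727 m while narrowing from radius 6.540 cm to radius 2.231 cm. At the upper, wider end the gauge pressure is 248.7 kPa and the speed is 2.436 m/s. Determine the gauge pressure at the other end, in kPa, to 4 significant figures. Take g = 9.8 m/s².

P₂ ≈ 83.46 kPa

By continuity, v₂ = v₁·A₁/A₂ = 2.436·(134.4/15.64) = 20.93 m/s.
Bernoulli: P₁ + ½ρv₁² + ρg h₁ = P₂ + ½ρv₂² + ρg h₂, so P₂ = P₁ + ½ρ(v₁² − v₂²) − ρg(h₂ − h₁).
P₂ = 248700 + ½·788.6·(2.436² − 20.93²) − 788.6·9.8·(−0.6727) = 248700 + (-170400) − (-5199) = 83460 Pa.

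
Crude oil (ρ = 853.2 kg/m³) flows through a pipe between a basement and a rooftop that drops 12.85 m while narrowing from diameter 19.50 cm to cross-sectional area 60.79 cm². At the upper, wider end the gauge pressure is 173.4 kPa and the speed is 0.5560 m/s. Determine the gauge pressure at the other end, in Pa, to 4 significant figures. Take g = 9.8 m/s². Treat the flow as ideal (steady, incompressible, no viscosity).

Continuity gives A₁v₁ = A₂v₂, so v₂ = (298.6 cm²)/(60.79 cm²) × 0.5560 m/s = 2.732 m/s.
Applying Bernoulli between the two ends and solving for P₂: P₂ = P₁ + ½ρ(v₁² − v₂²) − ρgΔh.
P₂ = 173400 + ½·853.2·(0.5560² − 2.732²) − 853.2·9.8·(−12.85) = 173400 + (-3051) − (-107400) = 277800 Pa.

P₂ ≈ 277800 Pa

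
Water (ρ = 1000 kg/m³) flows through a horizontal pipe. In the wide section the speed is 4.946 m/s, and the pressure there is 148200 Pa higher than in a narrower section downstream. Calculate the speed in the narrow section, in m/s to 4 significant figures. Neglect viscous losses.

v₂ = 17.91 m/s

Horizontal Bernoulli: P₁ + ½ρv₁² = P₂ + ½ρv₂², so v₂² = v₁² + 2(P₁ − P₂)/ρ.
v₂ = √(4.946² + 2·148200/1000) = √(24.46 + 296.4) = 17.91 m/s.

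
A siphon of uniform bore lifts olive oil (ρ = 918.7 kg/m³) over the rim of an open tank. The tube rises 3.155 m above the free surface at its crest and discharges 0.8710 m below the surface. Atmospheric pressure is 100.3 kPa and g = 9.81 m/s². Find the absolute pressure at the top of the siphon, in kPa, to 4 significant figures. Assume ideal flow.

P_top = 64.02 kPa

From the surface to the outlet (both open to atmosphere, surface at rest): v = √(2g·h_out) = √(2·9.81·0.8710) = 4.134 m/s.
The bore is uniform, so the speed at the crest is the same v. Bernoulli surface→crest: P_atm = P_top + ½ρv² + ρg·h_top.
P_top = 100300 − ½·918.7·4.134² − 918.7·9.81·3.155 = 64020 Pa.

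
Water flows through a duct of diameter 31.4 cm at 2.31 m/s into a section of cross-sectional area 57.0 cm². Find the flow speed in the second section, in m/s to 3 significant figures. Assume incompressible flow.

v₂ ≈ 31.4 m/s

Mass conservation (A₁v₁ = A₂v₂) gives v₂ = 2.31 × 774/57.0 = 31.4 m/s.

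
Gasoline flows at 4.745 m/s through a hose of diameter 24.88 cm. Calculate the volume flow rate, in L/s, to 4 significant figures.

Q = 230.7 L/s

Q = A·v = 0.04862 m² × 4.745 m/s = 0.2307 m³/s.
Converting: 0.2307 m³/s × 1000 = 230.7 L/s.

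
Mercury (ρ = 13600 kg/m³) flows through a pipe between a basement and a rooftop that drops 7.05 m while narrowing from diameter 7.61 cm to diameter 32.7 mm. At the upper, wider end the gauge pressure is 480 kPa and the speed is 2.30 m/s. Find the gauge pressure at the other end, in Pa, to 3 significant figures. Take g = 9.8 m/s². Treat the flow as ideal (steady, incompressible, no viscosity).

P₂ ≈ 400000 Pa

By continuity, v₂ = v₁·A₁/A₂ = 2.30·(45.5/8.40) = 12.5 m/s.
Bernoulli: P₁ + ½ρv₁² + ρg h₁ = P₂ + ½ρv₂² + ρg h₂, so P₂ = P₁ + ½ρ(v₁² − v₂²) − ρg(h₂ − h₁).
P₂ = 480000 + ½·13600·(2.30² − 12.5²) − 13600·9.8·(−7.05) = 480000 + (-1020000) − (-940000) = 400000 Pa.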